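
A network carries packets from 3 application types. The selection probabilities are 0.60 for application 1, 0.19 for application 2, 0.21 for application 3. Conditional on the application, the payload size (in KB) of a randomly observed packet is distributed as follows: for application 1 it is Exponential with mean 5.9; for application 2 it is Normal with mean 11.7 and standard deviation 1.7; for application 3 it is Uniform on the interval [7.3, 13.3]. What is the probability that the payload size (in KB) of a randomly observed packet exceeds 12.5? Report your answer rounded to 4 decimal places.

Conditional on each application, P(X > 12.5): 1: 0.120194; 2: 0.318967; 3: 0.133333.
By total probability, P(X > 12.5) = 0.6·0.120194 + 0.19·0.318967 + 0.21·0.133333 = 0.160721.

0.1607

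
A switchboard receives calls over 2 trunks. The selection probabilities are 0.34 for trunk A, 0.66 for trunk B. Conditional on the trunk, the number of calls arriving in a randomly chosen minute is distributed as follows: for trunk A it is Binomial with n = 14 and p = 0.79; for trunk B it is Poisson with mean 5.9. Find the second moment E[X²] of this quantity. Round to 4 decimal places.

69.2483

For each component E[X²] = Var + (mean)², giving A: 124.646; B: 40.71.
Overall E[X²] = 0.34·124.646 + 0.66·40.71 = 69.2483.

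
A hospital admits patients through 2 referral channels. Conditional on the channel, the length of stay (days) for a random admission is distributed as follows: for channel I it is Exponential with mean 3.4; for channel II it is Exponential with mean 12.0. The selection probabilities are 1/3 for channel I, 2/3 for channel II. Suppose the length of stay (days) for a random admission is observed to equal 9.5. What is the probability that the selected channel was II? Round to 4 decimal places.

0.8076

Likelihoods f(9.5 | ·): I: 0.0179908; II: 0.0377574.
Posterior ∝ prior × likelihood. Numerator for II: 0.666667·0.0377574 = 0.0251716.
Normalizing constant: 0.333333·0.0179908 + 0.666667·0.0377574 = 0.0311686.
P(II | observation) = 0.0251716 / 0.0311686 = 0.807596.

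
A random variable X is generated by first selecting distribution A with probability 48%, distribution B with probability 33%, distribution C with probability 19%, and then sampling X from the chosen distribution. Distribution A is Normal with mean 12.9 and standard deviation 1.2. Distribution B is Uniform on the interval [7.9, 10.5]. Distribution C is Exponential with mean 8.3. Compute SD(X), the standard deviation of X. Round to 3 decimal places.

4.256

Per component, A: μ=12.9, E[X²]=167.85; B: μ=9.2, E[X²]=85.2033; C: μ=8.3, E[X²]=137.78.
E[X] = 0.48·12.9 + 0.33·9.2 + 0.19·8.3 = 10.805.
E[X²] = 0.48·167.85 + 0.33·85.2033 + 0.19·137.78 = 134.863.
Var(X) = E[X²] − (E[X])² = 134.863 − 116.748 = 18.1153.
SD(X) = √18.1153 = 4.2562.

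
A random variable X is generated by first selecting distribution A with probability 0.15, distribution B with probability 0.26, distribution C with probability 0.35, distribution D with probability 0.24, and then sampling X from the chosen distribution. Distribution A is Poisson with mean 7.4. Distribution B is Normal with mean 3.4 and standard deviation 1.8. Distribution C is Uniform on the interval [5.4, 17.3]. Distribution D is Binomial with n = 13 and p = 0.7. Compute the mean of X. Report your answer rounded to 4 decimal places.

8.1505

Component means — A: 7.4; B: 3.4; C: 11.35; D: 9.1.
E[X] = 0.15·7.4 + 0.26·3.4 + 0.35·11.35 + 0.24·9.1 = 8.1505.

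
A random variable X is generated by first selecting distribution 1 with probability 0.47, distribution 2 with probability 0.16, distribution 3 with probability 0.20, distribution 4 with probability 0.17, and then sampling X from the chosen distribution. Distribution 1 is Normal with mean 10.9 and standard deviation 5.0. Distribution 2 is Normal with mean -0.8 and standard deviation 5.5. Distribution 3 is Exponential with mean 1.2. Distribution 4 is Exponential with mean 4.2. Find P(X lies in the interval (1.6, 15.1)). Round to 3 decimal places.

0.578

Conditional on each component, P(1.6 < X < 15.1): 1: 0.768103; 2: 0.329366; 3: 0.263594; 4: 0.655756.
By total probability, P(1.6 < X < 15.1) = 0.47·0.768103 + 0.16·0.329366 + 0.2·0.263594 + 0.17·0.655756 = 0.577904.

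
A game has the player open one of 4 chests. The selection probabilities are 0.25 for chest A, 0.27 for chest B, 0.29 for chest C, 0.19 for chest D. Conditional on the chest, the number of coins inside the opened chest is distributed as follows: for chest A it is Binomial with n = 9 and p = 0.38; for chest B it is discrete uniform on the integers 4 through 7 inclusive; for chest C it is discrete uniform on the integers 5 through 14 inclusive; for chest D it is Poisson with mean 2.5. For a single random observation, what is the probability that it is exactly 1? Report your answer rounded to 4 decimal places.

0.0577

Conditional on each chest, P(X = 1): A: 0.0746723; B: 0; C: 0; D: 0.205212.
By total probability, P(X = 1) = 0.25·0.0746723 + 0.27·0 + 0.29·0 + 0.19·0.205212 = 0.0576585.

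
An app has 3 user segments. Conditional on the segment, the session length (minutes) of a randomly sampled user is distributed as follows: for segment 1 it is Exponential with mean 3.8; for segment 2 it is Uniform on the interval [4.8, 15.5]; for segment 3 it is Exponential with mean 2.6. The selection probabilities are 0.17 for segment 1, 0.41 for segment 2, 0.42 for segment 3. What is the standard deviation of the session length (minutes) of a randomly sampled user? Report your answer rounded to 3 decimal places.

Per component, 1: μ=3.8, E[X²]=28.88; 2: μ=10.15, E[X²]=112.563; 3: μ=2.6, E[X²]=13.52.
E[X] = 0.17·3.8 + 0.41·10.15 + 0.42·2.6 = 5.8995.
E[X²] = 0.17·28.88 + 0.41·112.563 + 0.42·13.52 = 56.739.
Var(X) = E[X²] − (E[X])² = 56.739 − 34.8041 = 21.9349.
SD(X) = √21.9349 = 4.68347.

4.683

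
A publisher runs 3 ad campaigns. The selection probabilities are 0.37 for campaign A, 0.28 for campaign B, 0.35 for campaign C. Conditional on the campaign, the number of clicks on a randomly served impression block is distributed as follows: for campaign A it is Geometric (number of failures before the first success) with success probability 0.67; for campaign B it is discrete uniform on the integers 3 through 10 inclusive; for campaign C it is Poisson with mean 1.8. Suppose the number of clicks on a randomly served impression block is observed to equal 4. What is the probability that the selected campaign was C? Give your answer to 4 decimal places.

Likelihoods P(X=4 | ·): A: 0.00794567; B: 0.125; C: 0.0723017.
Posterior ∝ prior × likelihood. Numerator for C: 0.35·0.0723017 = 0.0253056.
Normalizing constant: 0.37·0.00794567 + 0.28·0.125 + 0.35·0.0723017 = 0.0632455.
P(C | observation) = 0.0253056 / 0.0632455 = 0.400117.

0.4001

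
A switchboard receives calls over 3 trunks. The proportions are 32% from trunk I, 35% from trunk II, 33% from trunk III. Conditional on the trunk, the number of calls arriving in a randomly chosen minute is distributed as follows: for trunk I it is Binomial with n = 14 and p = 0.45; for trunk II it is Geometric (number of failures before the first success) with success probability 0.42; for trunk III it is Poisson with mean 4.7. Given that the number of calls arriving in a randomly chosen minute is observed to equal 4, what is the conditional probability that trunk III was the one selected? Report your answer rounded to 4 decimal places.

Likelihoods P(X=4 | ·): I: 0.103971; II: 0.0475293; III: 0.184925.
Posterior ∝ prior × likelihood. Numerator for III: 0.33·0.184925 = 0.0610253.
Normalizing constant: 0.32·0.103971 + 0.35·0.0475293 + 0.33·0.184925 = 0.110931.
P(III | observation) = 0.0610253 / 0.110931 = 0.550119.

0.5501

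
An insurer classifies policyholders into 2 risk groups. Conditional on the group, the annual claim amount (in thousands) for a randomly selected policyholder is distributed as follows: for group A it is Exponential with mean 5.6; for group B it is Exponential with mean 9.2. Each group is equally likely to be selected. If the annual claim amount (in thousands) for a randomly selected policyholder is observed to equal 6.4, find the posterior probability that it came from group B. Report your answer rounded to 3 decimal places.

Likelihoods f(6.4 | ·): A: 0.0569476; B: 0.0542119.
Posterior ∝ prior × likelihood. Numerator for B: 0.5·0.0542119 = 0.0271059.
Normalizing constant: 0.5·0.0569476 + 0.5·0.0542119 = 0.0555797.
P(B | observation) = 0.0271059 / 0.0555797 = 0.487695.

0.488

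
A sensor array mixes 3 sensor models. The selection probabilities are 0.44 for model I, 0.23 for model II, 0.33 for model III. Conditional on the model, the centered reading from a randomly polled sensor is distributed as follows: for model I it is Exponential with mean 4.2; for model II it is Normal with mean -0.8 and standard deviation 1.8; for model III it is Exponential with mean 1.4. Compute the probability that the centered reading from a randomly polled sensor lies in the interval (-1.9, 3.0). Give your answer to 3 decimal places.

Conditional on each model, P(-1.9 < X < 3.0): I: 0.510458; II: 0.712056; III: 0.882681.
By total probability, P(-1.9 < X < 3.0) = 0.44·0.510458 + 0.23·0.712056 + 0.33·0.882681 = 0.679659.

0.680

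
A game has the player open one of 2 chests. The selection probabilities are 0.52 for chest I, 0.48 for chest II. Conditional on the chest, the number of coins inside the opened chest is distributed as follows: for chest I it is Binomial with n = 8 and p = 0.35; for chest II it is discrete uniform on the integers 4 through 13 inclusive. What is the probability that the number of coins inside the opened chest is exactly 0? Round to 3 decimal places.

0.017

Conditional on each chest, P(X = 0): I: 0.0318645; II: 0.
By total probability, P(X = 0) = 0.52·0.0318645 + 0.48·0 = 0.0165695.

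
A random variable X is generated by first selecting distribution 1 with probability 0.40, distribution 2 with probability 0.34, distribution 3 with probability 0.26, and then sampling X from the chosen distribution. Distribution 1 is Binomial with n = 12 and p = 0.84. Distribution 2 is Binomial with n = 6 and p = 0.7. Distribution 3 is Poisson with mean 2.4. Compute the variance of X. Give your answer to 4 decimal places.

12.8202

Per component, 1: μ=10.08, E[X²]=103.219; 2: μ=4.2, E[X²]=18.9; 3: μ=2.4, E[X²]=8.16.
E[X] = 0.4·10.08 + 0.34·4.2 + 0.26·2.4 = 6.084.
E[X²] = 0.4·103.219 + 0.34·18.9 + 0.26·8.16 = 49.8353.
Var(X) = E[X²] − (E[X])² = 49.8353 − 37.0151 = 12.8202.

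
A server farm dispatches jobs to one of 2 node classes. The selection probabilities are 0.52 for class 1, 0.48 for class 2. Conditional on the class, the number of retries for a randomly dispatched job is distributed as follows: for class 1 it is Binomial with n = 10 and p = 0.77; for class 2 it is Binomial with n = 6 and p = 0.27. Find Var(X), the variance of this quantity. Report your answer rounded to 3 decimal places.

10.715

Per component, 1: μ=7.7, E[X²]=61.061; 2: μ=1.62, E[X²]=3.807.
E[X] = 0.52·7.7 + 0.48·1.62 = 4.7816.
E[X²] = 0.52·61.061 + 0.48·3.807 = 33.5791.
Var(X) = E[X²] − (E[X])² = 33.5791 − 22.8637 = 10.7154.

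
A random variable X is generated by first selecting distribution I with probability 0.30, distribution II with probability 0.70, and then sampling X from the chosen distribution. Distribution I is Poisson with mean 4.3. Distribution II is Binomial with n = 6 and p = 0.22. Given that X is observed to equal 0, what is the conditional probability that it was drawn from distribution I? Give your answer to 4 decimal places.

0.0252

Likelihoods P(X=0 | ·): I: 0.0135686; II: 0.2252.
Posterior ∝ prior × likelihood. Numerator for I: 0.3·0.0135686 = 0.00407057.
Normalizing constant: 0.3·0.0135686 + 0.7·0.2252 = 0.16171.
P(I | observation) = 0.00407057 / 0.16171 = 0.025172.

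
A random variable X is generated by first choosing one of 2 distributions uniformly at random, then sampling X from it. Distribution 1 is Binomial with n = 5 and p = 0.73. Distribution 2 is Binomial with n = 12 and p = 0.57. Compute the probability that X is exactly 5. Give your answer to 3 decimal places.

0.168

Conditional on each component, P(X = 5): 1: 0.207307; 2: 0.129532.
By total probability, P(X = 5) = 0.5·0.207307 + 0.5·0.129532 = 0.16842.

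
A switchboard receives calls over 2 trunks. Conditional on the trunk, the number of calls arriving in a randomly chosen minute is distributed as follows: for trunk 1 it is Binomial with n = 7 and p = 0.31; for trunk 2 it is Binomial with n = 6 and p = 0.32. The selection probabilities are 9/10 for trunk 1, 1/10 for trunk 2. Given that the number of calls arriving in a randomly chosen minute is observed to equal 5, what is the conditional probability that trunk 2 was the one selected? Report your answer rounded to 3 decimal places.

0.050

Likelihoods P(X=5 | ·): 1: 0.0286237; 2: 0.0136902.
Posterior ∝ prior × likelihood. Numerator for 2: 0.1·0.0136902 = 0.00136902.
Normalizing constant: 0.9·0.0286237 + 0.1·0.0136902 = 0.0271304.
P(2 | observation) = 0.00136902 / 0.0271304 = 0.0504608.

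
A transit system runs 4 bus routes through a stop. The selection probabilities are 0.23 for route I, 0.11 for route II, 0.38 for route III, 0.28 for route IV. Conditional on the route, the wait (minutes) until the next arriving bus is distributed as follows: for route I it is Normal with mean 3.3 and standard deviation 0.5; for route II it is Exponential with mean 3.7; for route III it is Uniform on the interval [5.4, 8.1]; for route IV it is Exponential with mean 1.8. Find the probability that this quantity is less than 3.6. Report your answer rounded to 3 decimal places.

Conditional on each route, P(X < 3.6): I: 0.725747; II: 0.622042; III: 0; IV: 0.864665.
By total probability, P(X < 3.6) = 0.23·0.725747 + 0.11·0.622042 + 0.38·0 + 0.28·0.864665 = 0.477453.

0.477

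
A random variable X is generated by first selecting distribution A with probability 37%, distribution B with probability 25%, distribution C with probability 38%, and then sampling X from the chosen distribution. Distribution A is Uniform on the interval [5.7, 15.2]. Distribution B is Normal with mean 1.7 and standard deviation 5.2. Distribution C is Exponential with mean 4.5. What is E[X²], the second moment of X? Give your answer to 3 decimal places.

For each component E[X²] = Var + (mean)², giving A: 116.723; B: 29.93; C: 40.5.
Overall E[X²] = 0.37·116.723 + 0.25·29.93 + 0.38·40.5 = 66.0601.

66.060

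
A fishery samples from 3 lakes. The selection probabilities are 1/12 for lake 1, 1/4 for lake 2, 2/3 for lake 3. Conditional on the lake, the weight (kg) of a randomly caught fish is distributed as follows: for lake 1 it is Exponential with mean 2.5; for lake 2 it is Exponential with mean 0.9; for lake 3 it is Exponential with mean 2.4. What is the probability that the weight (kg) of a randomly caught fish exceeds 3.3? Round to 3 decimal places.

0.197

Conditional on each lake, P(X > 3.3): 1: 0.267135; 2: 0.0255615; 3: 0.25284.
By total probability, P(X > 3.3) = 0.0833333·0.267135 + 0.25·0.0255615 + 0.666667·0.25284 = 0.197211.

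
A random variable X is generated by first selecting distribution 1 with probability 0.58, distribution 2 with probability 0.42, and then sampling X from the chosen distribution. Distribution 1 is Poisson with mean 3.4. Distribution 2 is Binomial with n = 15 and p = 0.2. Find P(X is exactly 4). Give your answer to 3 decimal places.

0.187

Conditional on each component, P(X = 4): 1: 0.185825; 2: 0.187604.
By total probability, P(X = 4) = 0.58·0.185825 + 0.42·0.187604 = 0.186572.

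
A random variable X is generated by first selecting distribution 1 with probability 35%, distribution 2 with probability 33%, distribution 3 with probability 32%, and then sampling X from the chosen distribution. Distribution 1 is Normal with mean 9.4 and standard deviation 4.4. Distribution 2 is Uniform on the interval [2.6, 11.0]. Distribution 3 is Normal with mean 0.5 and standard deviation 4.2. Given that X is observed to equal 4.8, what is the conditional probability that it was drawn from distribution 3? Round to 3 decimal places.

0.238

Likelihoods f(4.8 | ·): 1: 0.0524954; 2: 0.119048; 3: 0.0562406.
Posterior ∝ prior × likelihood. Numerator for 3: 0.32·0.0562406 = 0.017997.
Normalizing constant: 0.35·0.0524954 + 0.33·0.119048 + 0.32·0.0562406 = 0.0756561.
P(3 | observation) = 0.017997 / 0.0756561 = 0.237879.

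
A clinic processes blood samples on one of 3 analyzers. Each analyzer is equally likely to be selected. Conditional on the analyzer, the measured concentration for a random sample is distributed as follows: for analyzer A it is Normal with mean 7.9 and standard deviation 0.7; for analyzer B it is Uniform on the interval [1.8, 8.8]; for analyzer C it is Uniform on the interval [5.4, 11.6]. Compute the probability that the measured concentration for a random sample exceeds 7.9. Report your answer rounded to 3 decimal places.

0.408

Conditional on each analyzer, P(X > 7.9): A: 0.5; B: 0.128571; C: 0.596774.
By total probability, P(X > 7.9) = 0.333333·0.5 + 0.333333·0.128571 + 0.333333·0.596774 = 0.408449.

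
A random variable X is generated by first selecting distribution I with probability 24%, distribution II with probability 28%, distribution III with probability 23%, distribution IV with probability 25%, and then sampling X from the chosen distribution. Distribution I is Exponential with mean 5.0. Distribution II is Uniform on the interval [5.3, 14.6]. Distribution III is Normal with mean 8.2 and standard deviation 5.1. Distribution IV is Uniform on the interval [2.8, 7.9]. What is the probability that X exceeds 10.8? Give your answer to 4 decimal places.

Conditional on each component, P(X > 10.8): I: 0.115325; II: 0.408602; III: 0.305094; IV: 0.
By total probability, P(X > 10.8) = 0.24·0.115325 + 0.28·0.408602 + 0.23·0.305094 + 0.25·0 = 0.212258.

0.2123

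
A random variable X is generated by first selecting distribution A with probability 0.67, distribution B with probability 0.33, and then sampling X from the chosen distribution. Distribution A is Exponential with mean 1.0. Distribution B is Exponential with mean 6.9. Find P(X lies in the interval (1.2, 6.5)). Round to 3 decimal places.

Conditional on each component, P(1.2 < X < 6.5): A: 0.299691; B: 0.450534.
By total probability, P(1.2 < X < 6.5) = 0.67·0.299691 + 0.33·0.450534 = 0.349469.

0.349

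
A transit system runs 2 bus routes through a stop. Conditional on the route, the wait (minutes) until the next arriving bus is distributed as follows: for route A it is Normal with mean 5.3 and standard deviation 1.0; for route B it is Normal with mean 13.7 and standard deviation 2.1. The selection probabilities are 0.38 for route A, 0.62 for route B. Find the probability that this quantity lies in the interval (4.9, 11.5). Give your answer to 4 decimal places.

0.3404

Conditional on each route, P(4.9 < X < 11.5): A: 0.655422; B: 0.147393.
By total probability, P(4.9 < X < 11.5) = 0.38·0.655422 + 0.62·0.147393 = 0.340444.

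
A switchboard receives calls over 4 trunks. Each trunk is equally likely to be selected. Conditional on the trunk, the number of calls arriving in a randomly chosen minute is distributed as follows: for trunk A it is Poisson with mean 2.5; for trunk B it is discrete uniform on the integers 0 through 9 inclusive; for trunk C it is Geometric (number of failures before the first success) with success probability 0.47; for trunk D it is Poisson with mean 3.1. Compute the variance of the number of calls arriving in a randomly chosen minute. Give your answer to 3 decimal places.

5.529

Per component, A: μ=2.5, E[X²]=8.75; B: μ=4.5, E[X²]=28.5; C: μ=1.12766, E[X²]=3.67089; D: μ=3.1, E[X²]=12.71.
E[X] = 0.25·2.5 + 0.25·4.5 + 0.25·1.12766 + 0.25·3.1 = 2.80691.
E[X²] = 0.25·8.75 + 0.25·28.5 + 0.25·3.67089 + 0.25·12.71 = 13.4077.
Var(X) = E[X²] − (E[X])² = 13.4077 − 7.87877 = 5.52895.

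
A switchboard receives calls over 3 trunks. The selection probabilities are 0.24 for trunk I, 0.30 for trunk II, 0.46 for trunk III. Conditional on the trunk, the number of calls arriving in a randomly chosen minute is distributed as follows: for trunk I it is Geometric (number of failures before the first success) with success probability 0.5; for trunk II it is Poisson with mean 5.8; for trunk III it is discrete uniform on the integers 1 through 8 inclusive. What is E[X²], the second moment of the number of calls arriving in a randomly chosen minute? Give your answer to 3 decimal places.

For each component E[X²] = Var + (mean)², giving I: 3; II: 39.44; III: 25.5.
Overall E[X²] = 0.24·3 + 0.3·39.44 + 0.46·25.5 = 24.282.

24.282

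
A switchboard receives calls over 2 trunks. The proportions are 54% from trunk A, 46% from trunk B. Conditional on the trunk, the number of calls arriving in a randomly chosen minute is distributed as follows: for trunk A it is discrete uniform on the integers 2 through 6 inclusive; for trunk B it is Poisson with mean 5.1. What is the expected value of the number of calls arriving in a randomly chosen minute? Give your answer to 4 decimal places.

4.5060

Component means — A: 4; B: 5.1.
E[X] = 0.54·4 + 0.46·5.1 = 4.506.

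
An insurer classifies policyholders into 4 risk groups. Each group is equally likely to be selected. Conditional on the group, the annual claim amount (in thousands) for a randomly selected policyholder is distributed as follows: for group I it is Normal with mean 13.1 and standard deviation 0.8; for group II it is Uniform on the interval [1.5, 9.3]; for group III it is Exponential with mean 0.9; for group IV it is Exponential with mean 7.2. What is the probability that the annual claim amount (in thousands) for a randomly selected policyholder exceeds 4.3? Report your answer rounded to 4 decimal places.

0.5499

Conditional on each group, P(X > 4.3): I: 1; II: 0.641026; III: 0.00841468; IV: 0.550338.
By total probability, P(X > 4.3) = 0.25·1 + 0.25·0.641026 + 0.25·0.00841468 + 0.25·0.550338 = 0.549945.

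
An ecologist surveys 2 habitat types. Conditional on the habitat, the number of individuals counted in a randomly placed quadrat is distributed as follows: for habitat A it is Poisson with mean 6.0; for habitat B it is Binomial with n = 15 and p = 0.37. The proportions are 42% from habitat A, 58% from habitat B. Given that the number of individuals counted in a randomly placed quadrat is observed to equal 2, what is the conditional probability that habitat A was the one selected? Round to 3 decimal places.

Likelihoods P(X=2 | ·): A: 0.0446175; B: 0.0354014.
Posterior ∝ prior × likelihood. Numerator for A: 0.42·0.0446175 = 0.0187394.
Normalizing constant: 0.42·0.0446175 + 0.58·0.0354014 = 0.0392722.
P(A | observation) = 0.0187394 / 0.0392722 = 0.477167.

0.477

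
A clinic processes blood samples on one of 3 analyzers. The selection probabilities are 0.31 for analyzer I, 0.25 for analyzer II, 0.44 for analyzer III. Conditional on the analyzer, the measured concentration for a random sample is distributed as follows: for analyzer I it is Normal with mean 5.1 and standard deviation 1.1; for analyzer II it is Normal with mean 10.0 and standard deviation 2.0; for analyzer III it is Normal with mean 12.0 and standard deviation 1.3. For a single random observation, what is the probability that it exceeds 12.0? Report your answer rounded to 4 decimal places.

Conditional on each analyzer, P(X > 12.0): I: 1.77389e-10; II: 0.158655; III: 0.5.
By total probability, P(X > 12.0) = 0.31·1.77389e-10 + 0.25·0.158655 + 0.44·0.5 = 0.259664.

0.2597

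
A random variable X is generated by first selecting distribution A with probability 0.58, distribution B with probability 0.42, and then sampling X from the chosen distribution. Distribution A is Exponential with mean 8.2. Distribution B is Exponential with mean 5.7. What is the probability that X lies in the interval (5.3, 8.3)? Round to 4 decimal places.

0.1609

Conditional on each component, P(5.3 < X < 8.3): A: 0.160539; B: 0.161489.
By total probability, P(5.3 < X < 8.3) = 0.58·0.160539 + 0.42·0.161489 = 0.160938.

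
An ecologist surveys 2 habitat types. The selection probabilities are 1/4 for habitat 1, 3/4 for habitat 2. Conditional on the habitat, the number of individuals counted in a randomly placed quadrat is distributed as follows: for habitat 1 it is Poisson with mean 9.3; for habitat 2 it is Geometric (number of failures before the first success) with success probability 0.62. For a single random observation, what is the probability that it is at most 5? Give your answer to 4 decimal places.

Conditional on each habitat, P(X ≤ 5): 1: 0.0986498; 2: 0.996989.
By total probability, P(X ≤ 5) = 0.25·0.0986498 + 0.75·0.996989 = 0.772404.

0.7724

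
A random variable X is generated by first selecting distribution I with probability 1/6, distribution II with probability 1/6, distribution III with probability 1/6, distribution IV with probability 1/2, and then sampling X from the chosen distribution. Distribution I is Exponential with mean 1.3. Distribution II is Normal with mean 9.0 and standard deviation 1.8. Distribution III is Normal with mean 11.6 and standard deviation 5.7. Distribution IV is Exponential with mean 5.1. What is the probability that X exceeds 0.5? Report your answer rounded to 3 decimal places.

0.896

Conditional on each component, P(X > 0.5): I: 0.680712; II: 0.999999; III: 0.974255; IV: 0.906613.
By total probability, P(X > 0.5) = 0.166667·0.680712 + 0.166667·0.999999 + 0.166667·0.974255 + 0.5·0.906613 = 0.895801.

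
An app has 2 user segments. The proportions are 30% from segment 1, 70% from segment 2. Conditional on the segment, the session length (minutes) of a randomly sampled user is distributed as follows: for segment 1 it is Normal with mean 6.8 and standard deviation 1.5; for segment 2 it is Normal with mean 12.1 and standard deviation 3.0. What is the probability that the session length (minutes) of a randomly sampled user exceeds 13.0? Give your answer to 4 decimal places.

0.2675

Conditional on each segment, P(X > 13.0): 1: 1.7877e-05; 2: 0.382089.
By total probability, P(X > 13.0) = 0.3·1.7877e-05 + 0.7·0.382089 = 0.267467.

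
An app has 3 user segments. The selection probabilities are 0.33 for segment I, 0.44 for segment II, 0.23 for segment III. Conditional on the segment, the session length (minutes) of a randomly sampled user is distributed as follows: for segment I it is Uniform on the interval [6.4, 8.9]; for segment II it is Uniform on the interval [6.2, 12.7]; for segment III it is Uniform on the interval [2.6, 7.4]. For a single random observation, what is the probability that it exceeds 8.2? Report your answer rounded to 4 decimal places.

0.3970

Conditional on each segment, P(X > 8.2): I: 0.28; II: 0.692308; III: 0.
By total probability, P(X > 8.2) = 0.33·0.28 + 0.44·0.692308 + 0.23·0 = 0.397015.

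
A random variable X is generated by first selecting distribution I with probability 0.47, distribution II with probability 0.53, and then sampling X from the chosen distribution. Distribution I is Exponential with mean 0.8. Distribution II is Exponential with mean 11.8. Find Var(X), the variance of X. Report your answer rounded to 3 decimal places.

104.239

Per component, I: μ=0.8, E[X²]=1.28; II: μ=11.8, E[X²]=278.48.
E[X] = 0.47·0.8 + 0.53·11.8 = 6.63.
E[X²] = 0.47·1.28 + 0.53·278.48 = 148.196.
Var(X) = E[X²] − (E[X])² = 148.196 − 43.9569 = 104.239.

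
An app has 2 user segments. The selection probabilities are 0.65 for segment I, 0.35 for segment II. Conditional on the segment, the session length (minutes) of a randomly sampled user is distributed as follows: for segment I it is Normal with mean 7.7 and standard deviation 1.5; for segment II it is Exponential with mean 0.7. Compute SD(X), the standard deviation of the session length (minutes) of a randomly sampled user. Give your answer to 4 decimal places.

3.5751

Per component, I: μ=7.7, E[X²]=61.54; II: μ=0.7, E[X²]=0.98.
E[X] = 0.65·7.7 + 0.35·0.7 = 5.25.
E[X²] = 0.65·61.54 + 0.35·0.98 = 40.344.
Var(X) = E[X²] − (E[X])² = 40.344 − 27.5625 = 12.7815.
SD(X) = √12.7815 = 3.57512.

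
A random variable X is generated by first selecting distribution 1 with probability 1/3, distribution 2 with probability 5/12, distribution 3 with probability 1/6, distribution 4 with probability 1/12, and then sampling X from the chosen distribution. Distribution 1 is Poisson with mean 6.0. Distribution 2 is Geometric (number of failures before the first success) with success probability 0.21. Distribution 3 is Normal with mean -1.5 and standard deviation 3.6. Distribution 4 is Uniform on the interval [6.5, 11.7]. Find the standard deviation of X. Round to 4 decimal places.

Per component, 1: μ=6, E[X²]=42; 2: μ=3.7619, E[X²]=32.0658; 3: μ=-1.5, E[X²]=15.21; 4: μ=9.1, E[X²]=85.0633.
E[X] = 0.333333·6 + 0.416667·3.7619 + 0.166667·-1.5 + 0.0833333·9.1 = 4.07579.
E[X²] = 0.333333·42 + 0.416667·32.0658 + 0.166667·15.21 + 0.0833333·85.0633 = 36.9843.
Var(X) = E[X²] − (E[X])² = 36.9843 − 16.6121 = 20.3723.
SD(X) = √20.3723 = 4.51356.

4.5136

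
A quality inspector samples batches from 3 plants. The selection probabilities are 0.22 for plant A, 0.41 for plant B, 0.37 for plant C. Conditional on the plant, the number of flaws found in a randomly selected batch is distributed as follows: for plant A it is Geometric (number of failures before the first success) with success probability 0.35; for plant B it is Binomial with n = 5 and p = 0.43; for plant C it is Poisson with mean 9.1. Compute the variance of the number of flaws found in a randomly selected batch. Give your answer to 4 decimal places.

Per component, A: μ=1.85714, E[X²]=8.7551; B: μ=2.15, E[X²]=5.848; C: μ=9.1, E[X²]=91.91.
E[X] = 0.22·1.85714 + 0.41·2.15 + 0.37·9.1 = 4.65707.
E[X²] = 0.22·8.7551 + 0.41·5.848 + 0.37·91.91 = 38.3305.
Var(X) = E[X²] − (E[X])² = 38.3305 − 21.6883 = 16.6422.

16.6422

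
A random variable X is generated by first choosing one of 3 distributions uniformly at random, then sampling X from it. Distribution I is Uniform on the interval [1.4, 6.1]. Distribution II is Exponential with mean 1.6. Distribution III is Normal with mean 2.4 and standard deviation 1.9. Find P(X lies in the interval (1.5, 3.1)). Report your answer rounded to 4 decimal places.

0.3046

Conditional on each component, P(1.5 < X < 3.1): I: 0.340426; II: 0.247542; III: 0.325858.
By total probability, P(1.5 < X < 3.1) = 0.333333·0.340426 + 0.333333·0.247542 + 0.333333·0.325858 = 0.304608.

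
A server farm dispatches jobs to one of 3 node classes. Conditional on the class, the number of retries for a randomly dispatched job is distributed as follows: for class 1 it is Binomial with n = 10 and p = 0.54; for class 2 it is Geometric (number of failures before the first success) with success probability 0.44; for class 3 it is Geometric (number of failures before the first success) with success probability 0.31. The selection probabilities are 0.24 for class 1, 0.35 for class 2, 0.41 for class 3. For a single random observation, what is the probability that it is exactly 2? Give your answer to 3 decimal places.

Conditional on each class, P(X = 2): 1: 0.0263065; 2: 0.137984; 3: 0.147591.
By total probability, P(X = 2) = 0.24·0.0263065 + 0.35·0.137984 + 0.41·0.147591 = 0.11512.

0.115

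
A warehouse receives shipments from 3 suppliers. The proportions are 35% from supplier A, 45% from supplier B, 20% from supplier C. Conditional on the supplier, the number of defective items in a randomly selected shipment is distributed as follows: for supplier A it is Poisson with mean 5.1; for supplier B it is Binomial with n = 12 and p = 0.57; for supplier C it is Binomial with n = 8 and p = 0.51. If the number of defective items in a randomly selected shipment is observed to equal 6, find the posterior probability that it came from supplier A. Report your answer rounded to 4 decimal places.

Likelihoods P(X=6 | ·): A: 0.149; B: 0.200323; C: 0.118296.
Posterior ∝ prior × likelihood. Numerator for A: 0.35·0.149 = 0.0521501.
Normalizing constant: 0.35·0.149 + 0.45·0.200323 + 0.2·0.118296 = 0.165955.
P(A | observation) = 0.0521501 / 0.165955 = 0.314242.

0.3142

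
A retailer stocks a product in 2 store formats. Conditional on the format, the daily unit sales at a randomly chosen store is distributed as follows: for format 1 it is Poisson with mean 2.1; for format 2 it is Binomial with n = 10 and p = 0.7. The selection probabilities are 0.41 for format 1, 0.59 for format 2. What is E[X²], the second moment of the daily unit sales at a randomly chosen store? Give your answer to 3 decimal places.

32.818

For each component E[X²] = Var + (mean)², giving 1: 6.51; 2: 51.1.
Overall E[X²] = 0.41·6.51 + 0.59·51.1 = 32.8181.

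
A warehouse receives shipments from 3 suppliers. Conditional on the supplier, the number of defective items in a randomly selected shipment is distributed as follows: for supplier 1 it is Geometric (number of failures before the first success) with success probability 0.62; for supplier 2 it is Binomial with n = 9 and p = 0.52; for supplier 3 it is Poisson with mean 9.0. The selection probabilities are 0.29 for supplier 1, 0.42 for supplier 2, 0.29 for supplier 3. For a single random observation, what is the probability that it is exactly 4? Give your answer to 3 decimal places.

0.112

Conditional on each supplier, P(X = 4): 1: 0.0129278; 2: 0.234742; 3: 0.0337372.
By total probability, P(X = 4) = 0.29·0.0129278 + 0.42·0.234742 + 0.29·0.0337372 = 0.112124.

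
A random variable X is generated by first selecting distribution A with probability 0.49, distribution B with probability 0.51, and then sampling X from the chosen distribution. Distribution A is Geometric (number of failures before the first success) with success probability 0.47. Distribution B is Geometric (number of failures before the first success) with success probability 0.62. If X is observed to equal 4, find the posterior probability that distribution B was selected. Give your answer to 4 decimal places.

Likelihoods P(X=4 | ·): A: 0.0370853; B: 0.0129278.
Posterior ∝ prior × likelihood. Numerator for B: 0.51·0.0129278 = 0.0065932.
Normalizing constant: 0.49·0.0370853 + 0.51·0.0129278 = 0.024765.
P(B | observation) = 0.0065932 / 0.024765 = 0.266231.

0.2662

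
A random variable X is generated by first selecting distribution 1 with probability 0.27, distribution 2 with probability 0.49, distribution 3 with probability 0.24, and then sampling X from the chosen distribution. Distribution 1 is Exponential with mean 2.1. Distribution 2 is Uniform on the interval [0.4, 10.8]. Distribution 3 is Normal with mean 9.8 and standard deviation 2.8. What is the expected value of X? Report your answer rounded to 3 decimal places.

Component means — 1: 2.1; 2: 5.6; 3: 9.8.
E[X] = 0.27·2.1 + 0.49·5.6 + 0.24·9.8 = 5.663.

5.663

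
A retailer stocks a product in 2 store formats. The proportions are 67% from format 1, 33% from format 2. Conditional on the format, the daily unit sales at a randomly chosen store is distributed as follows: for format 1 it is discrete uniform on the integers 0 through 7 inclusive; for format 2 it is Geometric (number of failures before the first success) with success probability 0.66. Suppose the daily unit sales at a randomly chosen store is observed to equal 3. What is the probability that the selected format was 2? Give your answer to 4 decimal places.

Likelihoods P(X=3 | ·): 1: 0.125; 2: 0.0259406.
Posterior ∝ prior × likelihood. Numerator for 2: 0.33·0.0259406 = 0.00856041.
Normalizing constant: 0.67·0.125 + 0.33·0.0259406 = 0.0923104.
P(2 | observation) = 0.00856041 / 0.0923104 = 0.0927351.

0.0927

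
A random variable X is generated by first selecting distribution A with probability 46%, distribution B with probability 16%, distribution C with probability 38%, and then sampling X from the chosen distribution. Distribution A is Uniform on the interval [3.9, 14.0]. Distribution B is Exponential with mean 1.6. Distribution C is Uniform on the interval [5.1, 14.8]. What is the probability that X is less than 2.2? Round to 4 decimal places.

Conditional on each component, P(X < 2.2): A: 0; B: 0.74716; C: 0.
By total probability, P(X < 2.2) = 0.46·0 + 0.16·0.74716 + 0.38·0 = 0.119546.

0.1195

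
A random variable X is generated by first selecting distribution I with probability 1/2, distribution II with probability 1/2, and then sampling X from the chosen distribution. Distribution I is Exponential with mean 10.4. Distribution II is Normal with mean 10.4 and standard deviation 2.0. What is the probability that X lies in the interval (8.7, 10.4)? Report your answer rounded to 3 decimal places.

0.184

Conditional on each component, P(8.7 < X < 10.4): I: 0.0653281; II: 0.302337.
By total probability, P(8.7 < X < 10.4) = 0.5·0.0653281 + 0.5·0.302337 = 0.183833.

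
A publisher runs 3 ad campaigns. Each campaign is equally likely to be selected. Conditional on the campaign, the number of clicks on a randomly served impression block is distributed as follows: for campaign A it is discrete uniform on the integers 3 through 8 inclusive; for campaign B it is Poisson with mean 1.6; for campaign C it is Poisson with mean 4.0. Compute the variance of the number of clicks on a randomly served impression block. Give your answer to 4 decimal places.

Per component, A: μ=5.5, E[X²]=33.1667; B: μ=1.6, E[X²]=4.16; C: μ=4, E[X²]=20.
E[X] = 0.333333·5.5 + 0.333333·1.6 + 0.333333·4 = 3.7.
E[X²] = 0.333333·33.1667 + 0.333333·4.16 + 0.333333·20 = 19.1089.
Var(X) = E[X²] − (E[X])² = 19.1089 − 13.69 = 5.41889.

5.4189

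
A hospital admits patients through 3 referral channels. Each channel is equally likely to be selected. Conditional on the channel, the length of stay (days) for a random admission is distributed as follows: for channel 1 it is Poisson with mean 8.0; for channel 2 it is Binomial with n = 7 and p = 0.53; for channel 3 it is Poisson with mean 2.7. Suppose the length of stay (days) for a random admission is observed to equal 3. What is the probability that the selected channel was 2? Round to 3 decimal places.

0.505

Likelihoods P(X=3 | ·): 1: 0.0286261; 2: 0.254265; 3: 0.220468.
Posterior ∝ prior × likelihood. Numerator for 2: 0.333333·0.254265 = 0.0847551.
Normalizing constant: 0.333333·0.0286261 + 0.333333·0.254265 + 0.333333·0.220468 = 0.167786.
P(2 | observation) = 0.0847551 / 0.167786 = 0.505137.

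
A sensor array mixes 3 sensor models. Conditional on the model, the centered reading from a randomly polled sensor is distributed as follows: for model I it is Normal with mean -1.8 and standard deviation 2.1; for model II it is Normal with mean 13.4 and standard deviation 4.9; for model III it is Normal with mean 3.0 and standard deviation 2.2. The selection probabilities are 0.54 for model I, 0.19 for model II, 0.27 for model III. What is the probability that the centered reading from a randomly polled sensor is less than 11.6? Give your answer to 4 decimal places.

0.8778

Conditional on each model, P(X < 11.6): I: 1; II: 0.35668; III: 0.999954.
By total probability, P(X < 11.6) = 0.54·1 + 0.19·0.35668 + 0.27·0.999954 = 0.877757.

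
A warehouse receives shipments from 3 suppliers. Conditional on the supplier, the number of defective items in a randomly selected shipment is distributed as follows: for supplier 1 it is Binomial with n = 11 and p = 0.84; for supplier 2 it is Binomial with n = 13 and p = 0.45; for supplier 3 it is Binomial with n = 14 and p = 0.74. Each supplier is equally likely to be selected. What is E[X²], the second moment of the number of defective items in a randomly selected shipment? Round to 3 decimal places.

78.106

For each component E[X²] = Var + (mean)², giving 1: 86.856; 2: 37.44; 3: 110.023.
Overall E[X²] = 0.333333·86.856 + 0.333333·37.44 + 0.333333·110.023 = 78.1064.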